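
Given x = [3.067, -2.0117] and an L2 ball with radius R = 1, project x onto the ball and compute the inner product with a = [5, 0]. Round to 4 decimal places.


Step 1: Compute ||x|| (intermediates to 6 decimals).
||x|| = sqrt(3.067^2 + (-2.0117)^2) = 3.667891
Step 2: Project.
Since ||x|| > R, scale = R/||x|| = 1/3.667891 = 0.272636, proj(x) = scale * x
proj(x) = [0.836175, -0.548462]
Step 3: Dot product.
a^T * proj(x) = 5*0.836175 + 0*(-0.548462) = 4.1809


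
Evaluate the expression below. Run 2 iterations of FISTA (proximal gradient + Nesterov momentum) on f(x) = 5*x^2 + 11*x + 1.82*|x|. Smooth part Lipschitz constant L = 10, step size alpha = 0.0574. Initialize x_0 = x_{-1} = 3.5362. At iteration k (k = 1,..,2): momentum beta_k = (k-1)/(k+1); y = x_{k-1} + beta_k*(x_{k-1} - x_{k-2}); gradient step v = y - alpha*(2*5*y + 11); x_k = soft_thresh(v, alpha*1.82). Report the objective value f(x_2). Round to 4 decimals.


FISTA on f(x) = 5*x^2 + 11*x + 1.82*|x|
L = 10, alpha = 0.0574
Iteration 1: beta = 0.0, y = 3.5362 + 0.0*(3.5362 - 3.5362) = 3.5362
  grad(y) = 46.362, v = y - alpha*grad = 0.875
  prox(v) = soft_thresh(0.875, 0.1045) = 0.7706
Iteration 2: beta = 0.3333, y = 0.7706 + 0.3333*(0.7706 - 3.5362) = -0.1513
  grad(y) = 9.4867, v = y - alpha*grad = -0.6959
  prox(v) = soft_thresh(-0.6959, 0.1045) = -0.5914
f(x_2) = 5*(-0.5914)^2 + 11*(-0.5914) + 1.82*|-0.5914| = -3.6803


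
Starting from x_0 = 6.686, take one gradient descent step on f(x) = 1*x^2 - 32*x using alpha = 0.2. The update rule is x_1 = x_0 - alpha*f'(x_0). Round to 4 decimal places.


We compute the gradient at x_0 and apply the update.
f'(x) = 2*x - 32
f'(6.686) = 2*6.686 - 32 = -18.628
x_1 = 6.686 - 0.2*-18.628 = 10.4116


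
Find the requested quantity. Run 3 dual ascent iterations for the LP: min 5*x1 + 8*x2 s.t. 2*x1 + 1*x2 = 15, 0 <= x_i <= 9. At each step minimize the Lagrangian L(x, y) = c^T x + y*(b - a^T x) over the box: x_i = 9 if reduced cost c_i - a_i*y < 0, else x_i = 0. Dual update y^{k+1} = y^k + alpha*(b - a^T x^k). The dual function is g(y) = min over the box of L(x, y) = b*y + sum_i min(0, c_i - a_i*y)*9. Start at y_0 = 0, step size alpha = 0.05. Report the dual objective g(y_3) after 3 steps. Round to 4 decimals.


Dual ascent for LP: min 5*x1 + 8*x2, 2*x1 + 1*x2 = 15, 0 <= x_i <= 9
Step 1: y^k = 0.0, reduced costs: (5.0, 8.0)
  x^k = (0.0, 0.0), subgradient = b - a^T x = 15.0
  y^{k+1} = 0.0 + 0.05*15.0 = 0.75
Step 2: y^k = 0.75, reduced costs: (3.5, 7.25)
  x^k = (0.0, 0.0), subgradient = b - a^T x = 15.0
  y^{k+1} = 0.75 + 0.05*15.0 = 1.5
Step 3: y^k = 1.5, reduced costs: (2.0, 6.5)
  x^k = (0.0, 0.0), subgradient = b - a^T x = 15.0
  y^{k+1} = 1.5 + 0.05*15.0 = 2.25
Dual objective at y_3 = 2.25: reduced costs (0.5, 5.75), box minimizer x = (0.0, 0.0)
g(y_3) = b*y + (c1 - a1*y)*x1 + (c2 - a2*y)*x2 = 15*2.25 + 0.5*0.0 + 5.75*0.0 = 33.75 + 0.0 + 0.0 = 33.75


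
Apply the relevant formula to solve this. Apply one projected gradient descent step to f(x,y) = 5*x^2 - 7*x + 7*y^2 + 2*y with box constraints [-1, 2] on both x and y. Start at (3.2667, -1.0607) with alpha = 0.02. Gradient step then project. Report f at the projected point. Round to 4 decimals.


Step 1: Compute gradient at (3.2667, -1.0607).
grad_x = 2*5*3.2667 - 7 = 25.667
grad_y = 2*7*-1.0607 + 2 = -12.8498
Step 2: Gradient step.
x_raw = 3.2667 - 0.02*25.667 = 2.7534
y_raw = -1.0607 - 0.02*-12.8498 = -0.8037
Step 3: Project onto [-1, 2].
x_proj = clip(2.7534) = 2.0
y_proj = clip(-0.8037) = -0.8037
Step 4: Evaluate f.
f(2.0, -0.8037) = 8.9142


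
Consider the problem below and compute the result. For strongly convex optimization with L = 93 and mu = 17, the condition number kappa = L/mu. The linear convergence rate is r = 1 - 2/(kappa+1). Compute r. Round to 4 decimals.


Step 1: Compute the condition number.
kappa = L/mu = 93/17 = 5.4706
Step 2: Compute the convergence rate.
r = 1 - 2/(kappa + 1) = 1 - 2*mu/(L + mu) = (L - mu)/(L + mu) = 76/110 = 0.6909


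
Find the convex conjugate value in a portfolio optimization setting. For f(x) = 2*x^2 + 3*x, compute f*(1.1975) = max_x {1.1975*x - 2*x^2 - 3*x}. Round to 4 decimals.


f*(y) = sup_x {y*x - a*x^2 - b*x} = sup_x {(y-b)*x - a*x^2}
FOC: (y - b) - 2a*x = 0 => x* = (y - b)/(2a)
x* = (1.1975 - 3)/(2*2) = -0.4506
f*(1.1975) = (y-b)^2/(4a) = (1.1975 - 3)^2/(4*2)
= 3.249/8 = 0.4061


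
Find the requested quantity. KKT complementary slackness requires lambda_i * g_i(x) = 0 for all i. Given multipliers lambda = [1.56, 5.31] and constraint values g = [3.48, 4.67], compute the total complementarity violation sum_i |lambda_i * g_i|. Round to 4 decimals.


KKT complementary slackness check:
lambda_1 * g_1 = 1.56 * 3.48 = 5.4288
lambda_2 * g_2 = 5.31 * 4.67 = 24.7977
Total violation = 5.4288 + 24.7977 = 30.2265


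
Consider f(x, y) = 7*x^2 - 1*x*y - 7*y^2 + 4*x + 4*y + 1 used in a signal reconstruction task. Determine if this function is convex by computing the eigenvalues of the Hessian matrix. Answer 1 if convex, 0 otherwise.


The Hessian of f(x,y) = 7*x^2 - 1*x*y - 7*y^2 + 4*x + 4*y + 1 is:
H = [[14, -1], [-1, -14]]
Trace = 14 - 14 = 0
Determinant = 14*-14 - (-1)^2 = -197
Discriminant = (0)^2 - 4*-197 = 788.0
Eigenvalues: lambda_1 = -14.0357, lambda_2 = 14.0357
The function is not convex.

0


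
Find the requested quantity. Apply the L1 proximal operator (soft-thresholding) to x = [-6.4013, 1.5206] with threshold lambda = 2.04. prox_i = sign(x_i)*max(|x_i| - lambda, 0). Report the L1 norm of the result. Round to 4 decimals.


Soft-thresholding with lambda = 2.04:
prox(-6.4013) = sign(-6.4013)*max(|-6.4013| - 2.04, 0) = -4.3613
prox(1.5206) = sign(1.5206)*max(|1.5206| - 2.04, 0) = 0.0
prox(x) = [-4.3613, 0.0]
||prox(x)||_1 = 4.3613 + 0.0 = 4.3613


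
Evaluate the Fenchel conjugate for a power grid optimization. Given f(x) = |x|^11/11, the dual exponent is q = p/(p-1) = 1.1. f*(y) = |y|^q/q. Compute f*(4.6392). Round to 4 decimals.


The conjugate exponent q satisfies 1/p + 1/q = 1.
p = 11, so q = 11/(11 - 1) = 1.1
|y|^q = 4.6392^1.1 = 5.4086
f*(4.6392) = 5.4086 / 1.1 = 4.9169


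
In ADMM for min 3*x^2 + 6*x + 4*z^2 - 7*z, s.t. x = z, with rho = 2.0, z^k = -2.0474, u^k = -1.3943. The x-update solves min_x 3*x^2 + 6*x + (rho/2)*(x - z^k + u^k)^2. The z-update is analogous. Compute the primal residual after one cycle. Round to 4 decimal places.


ADMM iteration with rho = 2.0, z^k = -2.0474, u^k = -1.3943
Step 1: x-update.
Minimize 3*x^2 + 6*x + (2.0/2)*(x + 2.0474 - 1.3943)^2
FOC: (2*3 + 2.0)*x = -6 + 2.0*(-2.0474 + 1.3943)
x^{k+1} = -0.9133
Step 2: z-update.
Minimize 4*z^2 - 7*z + (2.0/2)*(-0.9133 - z - 1.3943)^2
FOC: (2*4 + 2.0)*z = 7 + 2.0*(-0.9133 - 1.3943)
z^{k+1} = 0.2385
Step 3: u-update.
u^{k+1} = -1.3943 - 0.9133 - 0.2385 = -2.5461
Step 4: Primal residual = |-0.9133 - 0.2385| = 1.1518


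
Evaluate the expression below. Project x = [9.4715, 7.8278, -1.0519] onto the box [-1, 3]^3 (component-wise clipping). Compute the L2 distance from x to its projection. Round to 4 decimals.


Project each component onto [-1, 3].
clip(9.4715) = 3.0, clip(7.8278) = 3.0, clip(-1.0519) = -1.0
Projection = [3.0, 3.0, -1.0]
Squared diffs: [41.8803, 23.3077, 0.0027]
Distance = sqrt(65.1907) = 8.0741


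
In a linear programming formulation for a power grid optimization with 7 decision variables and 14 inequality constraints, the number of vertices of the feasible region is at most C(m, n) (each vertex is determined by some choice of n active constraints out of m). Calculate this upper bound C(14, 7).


Each vertex corresponds to some choice of n active constraints out of m, so the number of vertices is at most C(m, n) = m! / (n!(m-n)!).
m = 14, n = 7
Numerator: 14 * 13 * 12 * 11 * 10 * 9 * 8
Denominator: 7! = 5040
C(14, 7) = 3432


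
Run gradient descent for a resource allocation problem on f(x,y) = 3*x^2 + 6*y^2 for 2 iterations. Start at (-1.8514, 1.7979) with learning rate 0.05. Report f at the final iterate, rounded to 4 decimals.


Gradient descent on f(x,y) = 3*x^2 + 6*y^2.
Starting point: (-1.8514, 1.7979), alpha = 0.05
Step 1: grad_x = 2*3*-1.8514 = -11.1084, grad_y = 2*6*1.7979 = 21.5748
  x_1 = -1.8514 - 0.05*-11.1084 = -1.296
  y_1 = 1.7979 - 0.05*21.5748 = 0.7192
Step 2: grad_x = 2*3*-1.296 = -7.7759, grad_y = 2*6*0.7192 = 8.6299
  x_2 = -1.296 - 0.05*-7.7759 = -0.9072
  y_2 = 0.7192 - 0.05*8.6299 = 0.2877
f(-0.9072, 0.2877) = 3*(-0.9072)^2 + 6*0.2877^2 = 2.9655


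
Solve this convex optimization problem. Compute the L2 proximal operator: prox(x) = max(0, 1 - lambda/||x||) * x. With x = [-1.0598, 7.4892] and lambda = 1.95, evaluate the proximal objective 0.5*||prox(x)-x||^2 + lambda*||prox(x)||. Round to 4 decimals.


Step 1: Compute ||x||.
||x|| = 7.5638
Step 2: Compute scaling factor.
scale = max(0, 1 - 1.95/7.5638) = 0.7422
Step 3: prox(x) = [-0.7866, 5.5584]
||prox(x)|| = 5.6138
Step 4: Proximal objective.
0.5*||prox-x||^2 = 1.9013
lambda*||prox|| = 10.9469
Total = 12.8482


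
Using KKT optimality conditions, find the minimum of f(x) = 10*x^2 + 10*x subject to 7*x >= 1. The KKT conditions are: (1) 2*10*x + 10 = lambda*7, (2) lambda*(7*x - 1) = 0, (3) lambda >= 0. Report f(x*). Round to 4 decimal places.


Step 1: Try lambda = 0 (constraint inactive).
x_unc = -10/(2*10) = -0.5
Check: 7*-0.5 = -3.5 < 1 -- violated!
Step 2: Constraint must be active: 7*x = 1
x* = 1/7 = 0.1429 (rounded; the exact value 1/7 is used below)
lambda = (2*10*(1/7) + 10)/7 = 1.8367
Step 3: Compute optimal value.
f(x*) = 10*(1/7)^2 + 10*(1/7) = 1.6327


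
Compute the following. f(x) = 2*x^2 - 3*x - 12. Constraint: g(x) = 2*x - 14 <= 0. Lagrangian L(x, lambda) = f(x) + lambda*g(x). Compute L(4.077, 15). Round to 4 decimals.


Step 1: Evaluate f(x).
f(4.077) = 2*4.077^2 - 3*4.077 - 12 = 9.0129
Step 2: Evaluate g(x).
g(4.077) = 2*4.077 - 14 = -5.846
Step 3: Compute Lagrangian.
L = 9.0129 + 15*-5.846 = -78.6771


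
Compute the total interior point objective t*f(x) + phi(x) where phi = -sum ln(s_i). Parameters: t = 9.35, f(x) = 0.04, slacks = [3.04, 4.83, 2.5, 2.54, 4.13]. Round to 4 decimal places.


Step 1: Compute log-barrier.
ln values: [1.1119, 1.5748, 0.9163, 0.9322, 1.4183]
phi = -(1.1119 + 1.5748 + 0.9163 + 0.9322 + 1.4183) = -5.9534
Step 2: Compute augmented objective.
t*f(x) = 9.35*0.04 = 0.374
Total = 0.374 - 5.9534 = -5.5794


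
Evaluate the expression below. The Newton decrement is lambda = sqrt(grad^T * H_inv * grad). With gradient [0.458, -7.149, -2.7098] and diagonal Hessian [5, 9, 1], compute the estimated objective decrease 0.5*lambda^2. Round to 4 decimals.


Step 1: H is diagonal, so H^(-1) * g = [0.0916, -0.7943, -2.7098].
Step 2: g^T H^(-1) g = sum_i g_i^2 / H_ii
  = (0.458)^2/5 + (-7.149)^2/9 + (-2.7098)^2/1
  = 0.042 + 5.6787 + 7.343 = 13.0637
Step 3: Objective decrease = 0.5 * g^T H^(-1) g = 6.5318


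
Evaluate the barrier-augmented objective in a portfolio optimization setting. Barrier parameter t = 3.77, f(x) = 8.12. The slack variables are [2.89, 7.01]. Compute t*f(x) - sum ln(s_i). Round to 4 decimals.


Step 1: Compute log-barrier.
ln values: [1.0613, 1.9473]
phi = -(1.0613 + 1.9473) = -3.0086
Step 2: Compute augmented objective.
t*f(x) = 3.77*8.12 = 30.6124
Total = 30.6124 - 3.0086 = 27.6038


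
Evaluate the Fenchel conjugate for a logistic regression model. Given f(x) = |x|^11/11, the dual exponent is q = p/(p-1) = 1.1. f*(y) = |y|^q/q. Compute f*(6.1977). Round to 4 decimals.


The conjugate exponent q satisfies 1/p + 1/q = 1.
p = 11, so q = 11/(11 - 1) = 1.1
|y|^q = 6.1977^1.1 = 7.438
f*(6.1977) = 7.438 / 1.1 = 6.7618


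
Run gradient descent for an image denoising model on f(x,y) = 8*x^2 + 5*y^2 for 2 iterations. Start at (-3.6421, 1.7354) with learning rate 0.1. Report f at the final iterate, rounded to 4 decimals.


Gradient descent on f(x,y) = 8*x^2 + 5*y^2.
Starting point: (-3.6421, 1.7354), alpha = 0.1
Step 1: grad_x = 2*8*-3.6421 = -58.2736, grad_y = 2*5*1.7354 = 17.354
  x_1 = -3.6421 - 0.1*-58.2736 = 2.1853
  y_1 = 1.7354 - 0.1*17.354 = 0.0
Step 2: grad_x = 2*8*2.1853 = 34.9642, grad_y = 2*5*0.0 = 0.0
  x_2 = 2.1853 - 0.1*34.9642 = -1.3112
  y_2 = 0.0 - 0.1*0.0 = 0.0
f(-1.3112, 0.0) = 8*(-1.3112)^2 + 5*0.0^2 = 13.753


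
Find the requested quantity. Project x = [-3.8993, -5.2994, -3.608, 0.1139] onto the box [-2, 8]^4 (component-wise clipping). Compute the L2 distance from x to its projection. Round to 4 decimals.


Project each component onto [-2, 8].
clip(-3.8993) = -2.0, clip(-5.2994) = -2.0, clip(-3.608) = -2.0, clip(0.1139) = 0.1139
Projection = [-2.0, -2.0, -2.0, 0.1139]
Squared diffs: [3.6073, 10.886, 2.5857, 0.0]
Distance = sqrt(17.079) = 4.1327


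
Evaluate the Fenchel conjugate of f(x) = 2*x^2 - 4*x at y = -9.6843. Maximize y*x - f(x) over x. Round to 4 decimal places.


f*(y) = sup_x {y*x - a*x^2 - b*x} = sup_x {(y-b)*x - a*x^2}
FOC: (y - b) - 2a*x = 0 => x* = (y - b)/(2a)
x* = (-9.6843 + 4)/(2*2) = -1.4211
f*(-9.6843) = (y-b)^2/(4a) = (-9.6843 + 4)^2/(4*2)
= 32.3113/8 = 4.0389


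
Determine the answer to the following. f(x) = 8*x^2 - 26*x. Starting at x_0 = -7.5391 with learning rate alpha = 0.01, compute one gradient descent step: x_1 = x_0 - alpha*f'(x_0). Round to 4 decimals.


We compute the gradient at x_0 and apply the update.
f'(x) = 16*x - 26
f'(-7.5391) = 16*-7.5391 - 26 = -146.6256
x_1 = -7.5391 - 0.01*-146.6256 = -6.0728


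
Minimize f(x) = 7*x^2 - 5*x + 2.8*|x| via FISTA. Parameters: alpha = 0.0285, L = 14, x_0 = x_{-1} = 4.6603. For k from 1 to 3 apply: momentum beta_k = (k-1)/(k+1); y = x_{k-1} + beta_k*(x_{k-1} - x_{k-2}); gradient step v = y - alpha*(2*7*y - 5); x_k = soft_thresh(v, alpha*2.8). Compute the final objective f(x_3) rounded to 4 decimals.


FISTA on f(x) = 7*x^2 - 5*x + 2.8*|x|
L = 14, alpha = 0.0285
Iteration 1: beta = 0.0, y = 4.6603 + 0.0*(4.6603 - 4.6603) = 4.6603
  grad(y) = 60.2442, v = y - alpha*grad = 2.9433
  prox(v) = soft_thresh(2.9433, 0.0798) = 2.8635
Iteration 2: beta = 0.3333, y = 2.8635 + 0.3333*(2.8635 - 4.6603) = 2.2646
  grad(y) = 26.7047, v = y - alpha*grad = 1.5035
  prox(v) = soft_thresh(1.5035, 0.0798) = 1.4237
Iteration 3: beta = 0.5, y = 1.4237 + 0.5*(1.4237 - 2.8635) = 0.7038
  grad(y) = 4.8537, v = y - alpha*grad = 0.5655
  prox(v) = soft_thresh(0.5655, 0.0798) = 0.4857
f(x_3) = 7*0.4857^2 - 5*0.4857 + 2.8*|0.4857| = 0.5828


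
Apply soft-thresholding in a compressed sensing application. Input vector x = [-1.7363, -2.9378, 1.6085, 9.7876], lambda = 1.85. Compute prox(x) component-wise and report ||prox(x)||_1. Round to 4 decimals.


Soft-thresholding with lambda = 1.85:
prox(-1.7363) = sign(-1.7363)*max(|-1.7363| - 1.85, 0) = 0.0
prox(-2.9378) = sign(-2.9378)*max(|-2.9378| - 1.85, 0) = -1.0878
prox(1.6085) = sign(1.6085)*max(|1.6085| - 1.85, 0) = 0.0
prox(9.7876) = sign(9.7876)*max(|9.7876| - 1.85, 0) = 7.9376
prox(x) = [0.0, -1.0878, 0.0, 7.9376]
||prox(x)||_1 = 0.0 + 1.0878 + 0.0 + 7.9376 = 9.0254


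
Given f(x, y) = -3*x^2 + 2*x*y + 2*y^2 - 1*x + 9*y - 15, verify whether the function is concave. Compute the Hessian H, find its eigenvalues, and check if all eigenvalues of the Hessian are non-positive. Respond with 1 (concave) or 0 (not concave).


The Hessian of f(x,y) = -3*x^2 + 2*x*y + 2*y^2 - 1*x + 9*y - 15 is:
H = [[-6, 2], [2, 4]]
Trace = -6 + 4 = -2
Determinant = -6*4 - (2)^2 = -28
Discriminant = (-2)^2 - 4*-28 = 116.0
Eigenvalues: lambda_1 = -6.3852, lambda_2 = 4.3852
The function is not concave.

0


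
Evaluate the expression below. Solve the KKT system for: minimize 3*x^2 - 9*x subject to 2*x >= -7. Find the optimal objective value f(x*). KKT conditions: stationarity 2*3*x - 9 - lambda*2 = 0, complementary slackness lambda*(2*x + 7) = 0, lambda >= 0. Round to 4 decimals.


Step 1: Try lambda = 0 (constraint inactive).
Stationarity: 2*3*x - 9 = 0
x* = 9/(2*3) = 1.5
Check constraint: 2*1.5 = 3.0 >= -7 -- satisfied.
Step 2: Compute optimal value.
f(x*) = 3*1.5^2 - 9*1.5 = -6.75


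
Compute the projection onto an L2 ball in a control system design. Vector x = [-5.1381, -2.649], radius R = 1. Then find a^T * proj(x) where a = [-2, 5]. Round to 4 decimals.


Step 1: Compute ||x|| (intermediates to 6 decimals).
||x|| = sqrt((-5.1381)^2 + (-2.649)^2) = 5.780767
Step 2: Project.
Since ||x|| > R, scale = R/||x|| = 1/5.780767 = 0.172987, proj(x) = scale * x
proj(x) = [-0.888825, -0.458243]
Step 3: Dot product.
a^T * proj(x) = -2*(-0.888825) + 5*(-0.458243) = -0.5136


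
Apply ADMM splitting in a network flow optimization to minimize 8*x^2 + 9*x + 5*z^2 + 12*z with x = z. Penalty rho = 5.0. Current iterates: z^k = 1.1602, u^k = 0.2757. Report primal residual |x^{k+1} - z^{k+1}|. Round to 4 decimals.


ADMM iteration with rho = 5.0, z^k = 1.1602, u^k = 0.2757
Step 1: x-update.
Minimize 8*x^2 + 9*x + (5.0/2)*(x - 1.1602 + 0.2757)^2
FOC: (2*8 + 5.0)*x = -9 + 5.0*(1.1602 - 0.2757)
x^{k+1} = -0.218
Step 2: z-update.
Minimize 5*z^2 + 12*z + (5.0/2)*(-0.218 - z + 0.2757)^2
FOC: (2*5 + 5.0)*z = -12 + 5.0*(-0.218 + 0.2757)
z^{k+1} = -0.7808
Step 3: u-update.
u^{k+1} = 0.2757 - 0.218 + 0.7808 = 0.8385
Step 4: Primal residual = |-0.218 + 0.7808| = 0.5628


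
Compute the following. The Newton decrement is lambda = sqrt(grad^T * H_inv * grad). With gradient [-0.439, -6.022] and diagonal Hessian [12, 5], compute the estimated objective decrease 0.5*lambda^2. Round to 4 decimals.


Step 1: H is diagonal, so H^(-1) * g = [-0.0366, -1.2044].
Step 2: g^T H^(-1) g = sum_i g_i^2 / H_ii
  = (-0.439)^2/12 + (-6.022)^2/5
  = 0.0161 + 7.2529 = 7.269
Step 3: Objective decrease = 0.5 * g^T H^(-1) g = 3.6345


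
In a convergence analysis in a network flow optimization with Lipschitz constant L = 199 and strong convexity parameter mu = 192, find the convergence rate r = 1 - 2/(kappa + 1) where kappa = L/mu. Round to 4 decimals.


Step 1: Compute the condition number.
kappa = L/mu = 199/192 = 1.0365
Step 2: Compute the convergence rate.
r = 1 - 2/(kappa + 1) = 1 - 2*mu/(L + mu) = (L - mu)/(L + mu) = 7/391 = 0.0179


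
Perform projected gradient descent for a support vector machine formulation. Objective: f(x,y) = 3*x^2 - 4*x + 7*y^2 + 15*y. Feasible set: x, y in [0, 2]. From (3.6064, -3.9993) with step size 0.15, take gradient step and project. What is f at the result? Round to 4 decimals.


Step 1: Compute gradient at (3.6064, -3.9993).
grad_x = 2*3*3.6064 - 4 = 17.6384
grad_y = 2*7*-3.9993 + 15 = -40.9902
Step 2: Gradient step.
x_raw = 3.6064 - 0.15*17.6384 = 0.9606
y_raw = -3.9993 - 0.15*-40.9902 = 2.1492
Step 3: Project onto [0, 2].
x_proj = clip(0.9606) = 0.9606
y_proj = clip(2.1492) = 2.0
Step 4: Evaluate f.
f(0.9606, 2.0) = 56.9259


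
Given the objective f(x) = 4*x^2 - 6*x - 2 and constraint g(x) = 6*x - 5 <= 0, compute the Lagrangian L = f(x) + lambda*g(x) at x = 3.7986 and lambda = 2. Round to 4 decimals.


Step 1: Evaluate f(x).
f(3.7986) = 4*3.7986^2 - 6*3.7986 - 2 = 32.9258
Step 2: Evaluate g(x).
g(3.7986) = 6*3.7986 - 5 = 17.7916
Step 3: Compute Lagrangian.
L = 32.9258 + 2*17.7916 = 68.509


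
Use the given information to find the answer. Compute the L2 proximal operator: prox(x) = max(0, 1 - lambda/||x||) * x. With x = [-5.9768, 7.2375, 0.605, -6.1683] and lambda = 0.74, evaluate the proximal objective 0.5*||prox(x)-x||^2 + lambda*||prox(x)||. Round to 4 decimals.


Step 1: Compute ||x||.
||x|| = 11.248
Step 2: Compute scaling factor.
scale = max(0, 1 - 0.74/11.248) = 0.9342
Step 3: prox(x) = [-5.5836, 6.7613, 0.5652, -5.7625]
||prox(x)|| = 10.508
Step 4: Proximal objective.
0.5*||prox-x||^2 = 0.2738
lambda*||prox|| = 7.7759
Total = 8.0497


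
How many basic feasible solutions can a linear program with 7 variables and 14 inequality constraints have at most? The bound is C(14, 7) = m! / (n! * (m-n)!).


Each vertex corresponds to some choice of n active constraints out of m, so the number of vertices is at most C(m, n) = m! / (n!(m-n)!).
m = 14, n = 7
Numerator: 14 * 13 * 12 * 11 * 10 * 9 * 8
Denominator: 7! = 5040
C(14, 7) = 3432


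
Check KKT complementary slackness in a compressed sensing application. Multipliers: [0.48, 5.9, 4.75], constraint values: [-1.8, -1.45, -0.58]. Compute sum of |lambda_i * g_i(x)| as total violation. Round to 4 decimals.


KKT complementary slackness check:
lambda_1 * g_1 = 0.48 * -1.8 = -0.864
lambda_2 * g_2 = 5.9 * -1.45 = -8.555
lambda_3 * g_3 = 4.75 * -0.58 = -2.755
Total violation = 0.864 + 8.555 + 2.755 = 12.174


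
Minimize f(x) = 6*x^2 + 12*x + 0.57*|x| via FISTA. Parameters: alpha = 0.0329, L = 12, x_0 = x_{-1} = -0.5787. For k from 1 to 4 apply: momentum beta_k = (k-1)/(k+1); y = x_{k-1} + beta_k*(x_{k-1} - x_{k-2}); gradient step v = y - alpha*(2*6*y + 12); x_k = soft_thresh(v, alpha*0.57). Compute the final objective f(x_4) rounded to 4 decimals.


FISTA on f(x) = 6*x^2 + 12*x + 0.57*|x|
L = 12, alpha = 0.0329
Iteration 1: beta = 0.0, y = -0.5787 + 0.0*(-0.5787 + 0.5787) = -0.5787
  grad(y) = 5.0556, v = y - alpha*grad = -0.745
  prox(v) = soft_thresh(-0.745, 0.0188) = -0.7263
Iteration 2: beta = 0.3333, y = -0.7263 + 0.3333*(-0.7263 + 0.5787) = -0.7755
  grad(y) = 2.6944, v = y - alpha*grad = -0.8641
  prox(v) = soft_thresh(-0.8641, 0.0188) = -0.8454
Iteration 3: beta = 0.5, y = -0.8454 + 0.5*(-0.8454 + 0.7263) = -0.9049
  grad(y) = 1.1412, v = y - alpha*grad = -0.9424
  prox(v) = soft_thresh(-0.9424, 0.0188) = -0.9237
Iteration 4: beta = 0.6, y = -0.9237 + 0.6*(-0.9237 + 0.8454) = -0.9707
  grad(y) = 0.3517, v = y - alpha*grad = -0.9823
  prox(v) = soft_thresh(-0.9823, 0.0188) = -0.9635
f(x_4) = 6*(-0.9635)^2 + 12*(-0.9635) + 0.57*|-0.9635| = -5.4428


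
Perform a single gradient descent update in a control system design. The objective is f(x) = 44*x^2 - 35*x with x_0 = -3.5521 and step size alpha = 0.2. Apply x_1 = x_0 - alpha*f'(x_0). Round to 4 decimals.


We compute the gradient at x_0 and apply the update.
f'(x) = 88*x - 35
f'(-3.5521) = 88*-3.5521 - 35 = -347.5848
x_1 = -3.5521 - 0.2*-347.5848 = 65.9649


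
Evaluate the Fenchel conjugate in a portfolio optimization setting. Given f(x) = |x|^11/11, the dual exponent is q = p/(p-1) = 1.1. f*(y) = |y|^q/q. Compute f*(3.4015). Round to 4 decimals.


The conjugate exponent q satisfies 1/p + 1/q = 1.
p = 11, so q = 11/(11 - 1) = 1.1
|y|^q = 3.4015^1.1 = 3.8445
f*(3.4015) = 3.8445 / 1.1 = 3.495


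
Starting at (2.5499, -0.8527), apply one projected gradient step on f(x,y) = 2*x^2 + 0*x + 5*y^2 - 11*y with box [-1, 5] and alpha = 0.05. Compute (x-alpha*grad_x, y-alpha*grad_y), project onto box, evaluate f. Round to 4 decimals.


Step 1: Compute gradient at (2.5499, -0.8527).
grad_x = 2*2*2.5499 + 0 = 10.1996
grad_y = 2*5*-0.8527 - 11 = -19.527
Step 2: Gradient step.
x_raw = 2.5499 - 0.05*10.1996 = 2.0399
y_raw = -0.8527 - 0.05*-19.527 = 0.1237
Step 3: Project onto [-1, 5].
x_proj = clip(2.0399) = 2.0399
y_proj = clip(0.1237) = 0.1237
Step 4: Evaluate f.
f(2.0399, 0.1237) = 7.0388


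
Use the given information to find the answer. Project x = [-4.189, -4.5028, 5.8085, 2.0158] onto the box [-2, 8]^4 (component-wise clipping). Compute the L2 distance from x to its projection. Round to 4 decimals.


Project each component onto [-2, 8].
clip(-4.189) = -2.0, clip(-4.5028) = -2.0, clip(5.8085) = 5.8085, clip(2.0158) = 2.0158
Projection = [-2.0, -2.0, 5.8085, 2.0158]
Squared diffs: [4.7917, 6.264, 0.0, 0.0]
Distance = sqrt(11.0557) = 3.325


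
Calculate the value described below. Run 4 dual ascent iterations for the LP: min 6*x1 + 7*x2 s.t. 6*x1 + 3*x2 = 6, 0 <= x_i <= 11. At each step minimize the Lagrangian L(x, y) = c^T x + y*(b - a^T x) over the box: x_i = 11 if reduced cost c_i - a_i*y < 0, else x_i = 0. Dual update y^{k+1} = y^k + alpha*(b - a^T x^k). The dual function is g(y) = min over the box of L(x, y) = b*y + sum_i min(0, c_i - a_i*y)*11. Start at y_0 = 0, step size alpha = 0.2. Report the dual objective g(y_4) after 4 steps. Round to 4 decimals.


Dual ascent for LP: min 6*x1 + 7*x2, 6*x1 + 3*x2 = 6, 0 <= x_i <= 11
Step 1: y^k = 0.0, reduced costs: (6.0, 7.0)
  x^k = (0.0, 0.0), subgradient = b - a^T x = 6.0
  y^{k+1} = 0.0 + 0.2*6.0 = 1.2
Step 2: y^k = 1.2, reduced costs: (-1.2, 3.4)
  x^k = (11.0, 0.0), subgradient = b - a^T x = -60.0
  y^{k+1} = 1.2 + 0.2*-60.0 = -10.8
Step 3: y^k = -10.8, reduced costs: (70.8, 39.4)
  x^k = (0.0, 0.0), subgradient = b - a^T x = 6.0
  y^{k+1} = -10.8 + 0.2*6.0 = -9.6
Step 4: y^k = -9.6, reduced costs: (63.6, 35.8)
  x^k = (0.0, 0.0), subgradient = b - a^T x = 6.0
  y^{k+1} = -9.6 + 0.2*6.0 = -8.4
Dual objective at y_4 = -8.4: reduced costs (56.4, 32.2), box minimizer x = (0.0, 0.0)
g(y_4) = b*y + (c1 - a1*y)*x1 + (c2 - a2*y)*x2 = 6*(-8.4) + 56.4*0.0 + 32.2*0.0 = -50.4 + 0.0 + 0.0 = -50.4


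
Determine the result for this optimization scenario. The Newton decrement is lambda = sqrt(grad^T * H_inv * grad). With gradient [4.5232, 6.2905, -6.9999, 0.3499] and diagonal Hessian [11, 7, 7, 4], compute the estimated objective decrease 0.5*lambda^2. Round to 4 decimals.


Step 1: H is diagonal, so H^(-1) * g = [0.4112, 0.8986, -1.0, 0.0875].
Step 2: g^T H^(-1) g = sum_i g_i^2 / H_ii
  = (4.5232)^2/11 + (6.2905)^2/7 + (-6.9999)^2/7 + (0.3499)^2/4
  = 1.8599 + 5.6529 + 6.9998 + 0.0306 = 14.5433
Step 3: Objective decrease = 0.5 * g^T H^(-1) g = 7.2716


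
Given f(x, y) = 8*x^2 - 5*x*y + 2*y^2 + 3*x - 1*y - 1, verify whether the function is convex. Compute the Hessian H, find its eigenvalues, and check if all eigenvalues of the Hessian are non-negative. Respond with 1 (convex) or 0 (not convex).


The Hessian of f(x,y) = 8*x^2 - 5*x*y + 2*y^2 + 3*x - 1*y - 1 is:
H = [[16, -5], [-5, 4]]
Trace = 16 + 4 = 20
Determinant = 16*4 - (-5)^2 = 39
Discriminant = (20)^2 - 4*39 = 244.0
Eigenvalues: lambda_1 = 2.1898, lambda_2 = 17.8102
The function is convex.

1


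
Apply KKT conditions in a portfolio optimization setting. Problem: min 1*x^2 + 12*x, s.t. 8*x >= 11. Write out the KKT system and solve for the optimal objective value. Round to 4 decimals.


Step 1: Try lambda = 0 (constraint inactive).
x_unc = -12/(2*1) = -6.0
Check: 8*-6.0 = -48.0 < 11 -- violated!
Step 2: Constraint must be active: 8*x = 11
x* = 11/8 = 1.375
lambda = (2*1*1.375 + 12)/8 = 1.8438
Step 3: Compute optimal value.
f(x*) = 1*1.375^2 + 12*1.375 = 18.3906


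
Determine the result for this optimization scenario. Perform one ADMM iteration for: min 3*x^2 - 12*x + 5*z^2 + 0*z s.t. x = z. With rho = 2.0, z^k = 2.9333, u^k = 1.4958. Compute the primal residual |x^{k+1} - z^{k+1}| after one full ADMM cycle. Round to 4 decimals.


ADMM iteration with rho = 2.0, z^k = 2.9333, u^k = 1.4958
Step 1: x-update.
Minimize 3*x^2 - 12*x + (2.0/2)*(x - 2.9333 + 1.4958)^2
FOC: (2*3 + 2.0)*x = 12 + 2.0*(2.9333 - 1.4958)
x^{k+1} = 1.8594
Step 2: z-update.
Minimize 5*z^2 + 0*z + (2.0/2)*(1.8594 - z + 1.4958)^2
FOC: (2*5 + 2.0)*z = 0 + 2.0*(1.8594 + 1.4958)
z^{k+1} = 0.5592
Step 3: u-update.
u^{k+1} = 1.4958 + 1.8594 - 0.5592 = 2.796
Step 4: Primal residual = |1.8594 - 0.5592| = 1.3002


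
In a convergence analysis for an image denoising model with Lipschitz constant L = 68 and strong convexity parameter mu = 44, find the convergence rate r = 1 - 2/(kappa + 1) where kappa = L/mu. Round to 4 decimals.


Step 1: Compute the condition number.
kappa = L/mu = 68/44 = 1.5455
Step 2: Compute the convergence rate.
r = 1 - 2/(kappa + 1) = 1 - 2*mu/(L + mu) = (L - mu)/(L + mu) = 24/112 = 0.2143


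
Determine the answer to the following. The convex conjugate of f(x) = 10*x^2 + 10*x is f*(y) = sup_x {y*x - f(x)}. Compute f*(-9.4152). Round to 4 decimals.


f*(y) = sup_x {y*x - a*x^2 - b*x} = sup_x {(y-b)*x - a*x^2}
FOC: (y - b) - 2a*x = 0 => x* = (y - b)/(2a)
x* = (-9.4152 - 10)/(2*10) = -0.9708
f*(-9.4152) = (y-b)^2/(4a) = (-9.4152 - 10)^2/(4*10)
= 376.95/40 = 9.4237


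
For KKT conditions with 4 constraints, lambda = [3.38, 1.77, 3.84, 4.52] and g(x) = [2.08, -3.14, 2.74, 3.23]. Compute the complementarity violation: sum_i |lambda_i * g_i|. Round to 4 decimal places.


KKT complementary slackness check:
lambda_1 * g_1 = 3.38 * 2.08 = 7.0304
lambda_2 * g_2 = 1.77 * -3.14 = -5.5578
lambda_3 * g_3 = 3.84 * 2.74 = 10.5216
lambda_4 * g_4 = 4.52 * 3.23 = 14.5996
Total violation = 7.0304 + 5.5578 + 10.5216 + 14.5996 = 37.7094


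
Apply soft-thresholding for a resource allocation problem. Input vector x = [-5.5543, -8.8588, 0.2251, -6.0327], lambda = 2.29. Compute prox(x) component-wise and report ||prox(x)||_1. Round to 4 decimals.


Soft-thresholding with lambda = 2.29:
prox(-5.5543) = sign(-5.5543)*max(|-5.5543| - 2.29, 0) = -3.2643
prox(-8.8588) = sign(-8.8588)*max(|-8.8588| - 2.29, 0) = -6.5688
prox(0.2251) = sign(0.2251)*max(|0.2251| - 2.29, 0) = 0.0
prox(-6.0327) = sign(-6.0327)*max(|-6.0327| - 2.29, 0) = -3.7427
prox(x) = [-3.2643, -6.5688, 0.0, -3.7427]
||prox(x)||_1 = 3.2643 + 6.5688 + 0.0 + 3.7427 = 13.5758


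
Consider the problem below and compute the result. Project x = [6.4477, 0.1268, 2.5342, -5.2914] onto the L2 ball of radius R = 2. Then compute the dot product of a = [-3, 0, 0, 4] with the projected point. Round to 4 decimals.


Step 1: Compute ||x|| (intermediates to 6 decimals).
||x|| = sqrt(6.4477^2 + 0.1268^2 + 2.5342^2 + (-5.2914)^2) = 8.718371
Step 2: Project.
Since ||x|| > R, scale = R/||x|| = 2/8.718371 = 0.229401, proj(x) = scale * x
proj(x) = [1.479109, 0.029088, 0.581348, -1.213852]
Step 3: Dot product.
a^T * proj(x) = -3*1.479109 + 0*0.029088 + 0*0.581348 + 4*(-1.213852) = -9.2927


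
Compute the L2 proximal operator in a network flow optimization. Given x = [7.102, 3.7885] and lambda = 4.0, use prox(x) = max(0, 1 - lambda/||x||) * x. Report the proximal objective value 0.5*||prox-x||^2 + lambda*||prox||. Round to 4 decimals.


Step 1: Compute ||x||.
||x|| = 8.0493
Step 2: Compute scaling factor.
scale = max(0, 1 - 4.0/8.0493) = 0.5031
Step 3: prox(x) = [3.5727, 1.9059]
||prox(x)|| = 4.0493
Step 4: Proximal objective.
0.5*||prox-x||^2 = 8.0
lambda*||prox|| = 16.1972
Total = 24.1972


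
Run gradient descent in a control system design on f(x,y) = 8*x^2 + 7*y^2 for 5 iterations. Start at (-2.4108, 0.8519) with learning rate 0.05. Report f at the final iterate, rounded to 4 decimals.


Gradient descent on f(x,y) = 8*x^2 + 7*y^2.
Starting point: (-2.4108, 0.8519), alpha = 0.05
Step 1: grad_x = 2*8*-2.4108 = -38.5728, grad_y = 2*7*0.8519 = 11.9266
  x_1 = -2.4108 - 0.05*-38.5728 = -0.4822
  y_1 = 0.8519 - 0.05*11.9266 = 0.2556
Step 2: grad_x = 2*8*-0.4822 = -7.7146, grad_y = 2*7*0.2556 = 3.578
  x_2 = -0.4822 - 0.05*-7.7146 = -0.0964
  y_2 = 0.2556 - 0.05*3.578 = 0.0767
Step 3: grad_x = 2*8*-0.0964 = -1.5429, grad_y = 2*7*0.0767 = 1.0734
  x_3 = -0.0964 - 0.05*-1.5429 = -0.0193
  y_3 = 0.0767 - 0.05*1.0734 = 0.023
Step 4: grad_x = 2*8*-0.0193 = -0.3086, grad_y = 2*7*0.023 = 0.322
  x_4 = -0.0193 - 0.05*-0.3086 = -0.0039
  y_4 = 0.023 - 0.05*0.322 = 0.0069
Step 5: grad_x = 2*8*-0.0039 = -0.0617, grad_y = 2*7*0.0069 = 0.0966
  x_5 = -0.0039 - 0.05*-0.0617 = -0.0008
  y_5 = 0.0069 - 0.05*0.0966 = 0.0021
f(-0.0008, 0.0021) = 8*(-0.0008)^2 + 7*0.0021^2 = 0.0


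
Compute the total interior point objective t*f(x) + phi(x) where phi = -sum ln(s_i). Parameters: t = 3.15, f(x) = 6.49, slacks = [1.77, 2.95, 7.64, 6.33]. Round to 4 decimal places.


Step 1: Compute log-barrier.
ln values: [0.571, 1.0818, 2.0334, 1.8453]
phi = -(0.571 + 1.0818 + 2.0334 + 1.8453) = -5.5315
Step 2: Compute augmented objective.
t*f(x) = 3.15*6.49 = 20.4435
Total = 20.4435 - 5.5315 = 14.912


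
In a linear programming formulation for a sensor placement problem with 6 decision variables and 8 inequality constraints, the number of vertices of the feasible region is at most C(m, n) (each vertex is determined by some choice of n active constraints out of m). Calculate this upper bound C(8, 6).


Each vertex corresponds to some choice of n active constraints out of m, so the number of vertices is at most C(m, n) = m! / (n!(m-n)!).
m = 8, n = 6
Numerator: 8 * 7 * 6 * 5 * 4 * 3
Denominator: 6! = 720
C(8, 6) = 28


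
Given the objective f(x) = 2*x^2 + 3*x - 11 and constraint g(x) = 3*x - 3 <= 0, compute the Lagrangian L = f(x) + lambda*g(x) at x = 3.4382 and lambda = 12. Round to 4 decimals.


Step 1: Evaluate f(x).
f(3.4382) = 2*3.4382^2 + 3*3.4382 - 11 = 22.957
Step 2: Evaluate g(x).
g(3.4382) = 3*3.4382 - 3 = 7.3146
Step 3: Compute Lagrangian.
L = 22.957 + 12*7.3146 = 110.7322


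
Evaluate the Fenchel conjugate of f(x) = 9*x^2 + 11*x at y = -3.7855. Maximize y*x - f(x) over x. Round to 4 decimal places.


f*(y) = sup_x {y*x - a*x^2 - b*x} = sup_x {(y-b)*x - a*x^2}
FOC: (y - b) - 2a*x = 0 => x* = (y - b)/(2a)
x* = (-3.7855 - 11)/(2*9) = -0.8214
f*(-3.7855) = (y-b)^2/(4a) = (-3.7855 - 11)^2/(4*9)
= 218.611/36 = 6.0725


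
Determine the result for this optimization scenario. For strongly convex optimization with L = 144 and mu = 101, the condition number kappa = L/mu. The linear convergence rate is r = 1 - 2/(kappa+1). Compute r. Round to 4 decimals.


Step 1: Compute the condition number.
kappa = L/mu = 144/101 = 1.4257
Step 2: Compute the convergence rate.
r = 1 - 2/(kappa + 1) = 1 - 2*mu/(L + mu) = (L - mu)/(L + mu) = 43/245 = 0.1755


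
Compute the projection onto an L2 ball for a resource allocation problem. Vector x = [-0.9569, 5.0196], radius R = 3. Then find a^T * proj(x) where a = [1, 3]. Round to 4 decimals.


Step 1: Compute ||x|| (intermediates to 6 decimals).
||x|| = sqrt((-0.9569)^2 + 5.0196^2) = 5.109994
Step 2: Project.
Since ||x|| > R, scale = R/||x|| = 3/5.109994 = 0.587085, proj(x) = scale * x
proj(x) = [-0.561782, 2.946932]
Step 3: Dot product.
a^T * proj(x) = 1*(-0.561782) + 3*2.946932 = 8.279


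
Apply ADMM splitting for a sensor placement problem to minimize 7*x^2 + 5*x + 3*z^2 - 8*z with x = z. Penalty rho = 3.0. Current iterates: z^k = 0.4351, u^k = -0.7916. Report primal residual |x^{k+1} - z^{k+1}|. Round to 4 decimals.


ADMM iteration with rho = 3.0, z^k = 0.4351, u^k = -0.7916
Step 1: x-update.
Minimize 7*x^2 + 5*x + (3.0/2)*(x - 0.4351 - 0.7916)^2
FOC: (2*7 + 3.0)*x = -5 + 3.0*(0.4351 + 0.7916)
x^{k+1} = -0.0776
Step 2: z-update.
Minimize 3*z^2 - 8*z + (3.0/2)*(-0.0776 - z - 0.7916)^2
FOC: (2*3 + 3.0)*z = 8 + 3.0*(-0.0776 - 0.7916)
z^{k+1} = 0.5991
Step 3: u-update.
u^{k+1} = -0.7916 - 0.0776 - 0.5991 = -1.4684
Step 4: Primal residual = |-0.0776 - 0.5991| = 0.6768


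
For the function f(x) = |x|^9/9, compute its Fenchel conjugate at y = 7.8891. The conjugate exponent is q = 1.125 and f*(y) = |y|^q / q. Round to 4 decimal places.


The conjugate exponent q satisfies 1/p + 1/q = 1.
p = 9, so q = 9/(9 - 1) = 1.125
|y|^q = 7.8891^1.125 = 10.2131
f*(7.8891) = 10.2131 / 1.125 = 9.0783


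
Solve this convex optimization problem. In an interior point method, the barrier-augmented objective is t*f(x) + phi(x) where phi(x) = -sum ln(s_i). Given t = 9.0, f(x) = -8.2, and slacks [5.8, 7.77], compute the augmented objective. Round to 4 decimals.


Step 1: Compute log-barrier.
ln values: [1.7579, 2.0503]
phi = -(1.7579 + 2.0503) = -3.8081
Step 2: Compute augmented objective.
t*f(x) = 9.0*-8.2 = -73.8
Total = -73.8 - 3.8081 = -77.6081


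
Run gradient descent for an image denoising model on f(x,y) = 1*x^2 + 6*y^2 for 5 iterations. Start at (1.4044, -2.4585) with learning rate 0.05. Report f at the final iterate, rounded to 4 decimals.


Gradient descent on f(x,y) = 1*x^2 + 6*y^2.
Starting point: (1.4044, -2.4585), alpha = 0.05
Step 1: grad_x = 2*1*1.4044 = 2.8088, grad_y = 2*6*-2.4585 = -29.502
  x_1 = 1.4044 - 0.05*2.8088 = 1.264
  y_1 = -2.4585 - 0.05*-29.502 = -0.9834
Step 2: grad_x = 2*1*1.264 = 2.5279, grad_y = 2*6*-0.9834 = -11.8008
  x_2 = 1.264 - 0.05*2.5279 = 1.1376
  y_2 = -0.9834 - 0.05*-11.8008 = -0.3934
Step 3: grad_x = 2*1*1.1376 = 2.2751, grad_y = 2*6*-0.3934 = -4.7203
  x_3 = 1.1376 - 0.05*2.2751 = 1.0238
  y_3 = -0.3934 - 0.05*-4.7203 = -0.1573
Step 4: grad_x = 2*1*1.0238 = 2.0476, grad_y = 2*6*-0.1573 = -1.8881
  x_4 = 1.0238 - 0.05*2.0476 = 0.9214
  y_4 = -0.1573 - 0.05*-1.8881 = -0.0629
Step 5: grad_x = 2*1*0.9214 = 1.8429, grad_y = 2*6*-0.0629 = -0.7553
  x_5 = 0.9214 - 0.05*1.8429 = 0.8293
  y_5 = -0.0629 - 0.05*-0.7553 = -0.0252
f(0.8293, -0.0252) = 1*0.8293^2 + 6*(-0.0252)^2 = 0.6915


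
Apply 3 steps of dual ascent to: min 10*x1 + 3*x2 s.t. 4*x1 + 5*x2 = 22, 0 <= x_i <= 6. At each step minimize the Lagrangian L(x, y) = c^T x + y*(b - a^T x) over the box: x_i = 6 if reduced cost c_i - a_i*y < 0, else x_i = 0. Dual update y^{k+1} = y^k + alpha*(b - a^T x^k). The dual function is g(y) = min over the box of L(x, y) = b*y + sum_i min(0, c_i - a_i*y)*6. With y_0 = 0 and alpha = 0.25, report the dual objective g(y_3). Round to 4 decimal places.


Dual ascent for LP: min 10*x1 + 3*x2, 4*x1 + 5*x2 = 22, 0 <= x_i <= 6
Step 1: y^k = 0.0, reduced costs: (10.0, 3.0)
  x^k = (0.0, 0.0), subgradient = b - a^T x = 22.0
  y^{k+1} = 0.0 + 0.25*22.0 = 5.5
Step 2: y^k = 5.5, reduced costs: (-12.0, -24.5)
  x^k = (6.0, 6.0), subgradient = b - a^T x = -32.0
  y^{k+1} = 5.5 + 0.25*-32.0 = -2.5
Step 3: y^k = -2.5, reduced costs: (20.0, 15.5)
  x^k = (0.0, 0.0), subgradient = b - a^T x = 22.0
  y^{k+1} = -2.5 + 0.25*22.0 = 3.0
Dual objective at y_3 = 3.0: reduced costs (-2.0, -12.0), box minimizer x = (6.0, 6.0)
g(y_3) = b*y + (c1 - a1*y)*x1 + (c2 - a2*y)*x2 = 22*3.0 + (-2.0)*6.0 + (-12.0)*6.0 = 66.0 - 12.0 - 72.0 = -18.0


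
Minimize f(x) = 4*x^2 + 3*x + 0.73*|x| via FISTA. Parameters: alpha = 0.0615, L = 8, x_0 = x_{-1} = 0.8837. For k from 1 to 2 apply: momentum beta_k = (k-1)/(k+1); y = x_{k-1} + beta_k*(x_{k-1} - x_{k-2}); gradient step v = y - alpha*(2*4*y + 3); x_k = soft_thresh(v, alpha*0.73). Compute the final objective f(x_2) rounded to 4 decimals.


FISTA on f(x) = 4*x^2 + 3*x + 0.73*|x|
L = 8, alpha = 0.0615
Iteration 1: beta = 0.0, y = 0.8837 + 0.0*(0.8837 - 0.8837) = 0.8837
  grad(y) = 10.0696, v = y - alpha*grad = 0.2644
  prox(v) = soft_thresh(0.2644, 0.0449) = 0.2195
Iteration 2: beta = 0.3333, y = 0.2195 + 0.3333*(0.2195 - 0.8837) = -0.0019
  grad(y) = 2.9851, v = y - alpha*grad = -0.1854
  prox(v) = soft_thresh(-0.1854, 0.0449) = -0.1406
f(x_2) = 4*(-0.1406)^2 + 3*(-0.1406) + 0.73*|-0.1406| = -0.24


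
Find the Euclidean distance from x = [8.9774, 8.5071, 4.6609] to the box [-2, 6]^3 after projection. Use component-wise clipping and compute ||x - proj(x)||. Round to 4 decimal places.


Project each component onto [-2, 6].
clip(8.9774) = 6.0, clip(8.5071) = 6.0, clip(4.6609) = 4.6609
Projection = [6.0, 6.0, 4.6609]
Squared diffs: [8.8649, 6.2856, 0.0]
Distance = sqrt(15.1505) = 3.8924


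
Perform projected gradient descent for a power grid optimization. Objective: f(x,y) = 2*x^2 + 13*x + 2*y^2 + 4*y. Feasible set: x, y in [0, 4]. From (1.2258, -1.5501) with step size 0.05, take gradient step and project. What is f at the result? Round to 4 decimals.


Step 1: Compute gradient at (1.2258, -1.5501).
grad_x = 2*2*1.2258 + 13 = 17.9032
grad_y = 2*2*-1.5501 + 4 = -2.2004
Step 2: Gradient step.
x_raw = 1.2258 - 0.05*17.9032 = 0.3306
y_raw = -1.5501 - 0.05*-2.2004 = -1.4401
Step 3: Project onto [0, 4].
x_proj = clip(0.3306) = 0.3306
y_proj = clip(-1.4401) = 0.0
Step 4: Evaluate f.
f(0.3306, 0.0) = 4.517


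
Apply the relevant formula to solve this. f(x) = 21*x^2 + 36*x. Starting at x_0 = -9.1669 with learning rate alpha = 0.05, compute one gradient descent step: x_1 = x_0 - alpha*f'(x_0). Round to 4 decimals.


We compute the gradient at x_0 and apply the update.
f'(x) = 42*x + 36
f'(-9.1669) = 42*-9.1669 + 36 = -349.0098
x_1 = -9.1669 - 0.05*-349.0098 = 8.2836


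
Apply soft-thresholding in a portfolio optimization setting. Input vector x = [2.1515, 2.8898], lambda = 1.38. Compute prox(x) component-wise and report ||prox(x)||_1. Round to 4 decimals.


Soft-thresholding with lambda = 1.38:
prox(2.1515) = sign(2.1515)*max(|2.1515| - 1.38, 0) = 0.7715
prox(2.8898) = sign(2.8898)*max(|2.8898| - 1.38, 0) = 1.5098
prox(x) = [0.7715, 1.5098]
||prox(x)||_1 = 0.7715 + 1.5098 = 2.2813


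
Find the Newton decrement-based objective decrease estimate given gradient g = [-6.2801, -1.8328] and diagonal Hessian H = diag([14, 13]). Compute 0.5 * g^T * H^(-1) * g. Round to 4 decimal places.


Step 1: H is diagonal, so H^(-1) * g = [-0.4486, -0.141].
Step 2: g^T H^(-1) g = sum_i g_i^2 / H_ii
  = (-6.2801)^2/14 + (-1.8328)^2/13
  = 2.8171 + 0.2584 = 3.0755
Step 3: Objective decrease = 0.5 * g^T H^(-1) g = 1.5378
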